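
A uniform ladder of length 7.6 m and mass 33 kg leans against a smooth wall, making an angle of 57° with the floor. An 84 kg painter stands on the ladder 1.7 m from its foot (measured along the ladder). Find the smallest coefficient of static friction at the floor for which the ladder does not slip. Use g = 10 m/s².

μ_min ≈ 0.196

About the foot of the ladder:
Ladder weight 33×10 = 330 N acts at 3.8 m along the ladder; its horizontal arm is 3.8·cos57° = 2.07 m → τ = 683.1 N·m clockwise.
Painter: 84×10 = 840 N at 1.7 m → arm 0.9259 m → τ = 777.8 N·m clockwise.
Wall normal N acts horizontally at the top; its moment arm is the height L sinθ = 7.6·sin57° = 6.374 m, counterclockwise.
Στ = 0 ⇒ N × 6.374 = 1461 ⇒ N = 229.2 N.
ΣFx = 0 ⇒ f = N_wall = 229.2 N. ΣFy = 0 ⇒ N_floor = 1170 N.
μ_min = f / N_floor = 229.2 / 1170 = 0.196.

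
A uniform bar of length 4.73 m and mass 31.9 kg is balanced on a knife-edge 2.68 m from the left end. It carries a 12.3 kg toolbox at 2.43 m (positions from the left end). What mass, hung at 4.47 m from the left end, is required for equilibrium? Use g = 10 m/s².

m ≈ 7.33 kg

Choose the knife-edge (at 2.68 m from the left end) as the axis so the support reaction has zero arm there.
Beam weight: 31.9 × 10 = 319 N down at 2.365 m → arm 0.315 m, τ = 319 × 0.315 = 100.5 N·m counterclockwise.
Toolbox: 12.3 × 10 = 123 N down at 2.43 m → arm 0.25 m, τ = 123 × 0.25 = 30.75 N·m counterclockwise.
Net moment of known loads = 131.2 N·m counterclockwise.
An unknown mass m at 4.47 m has arm 1.79 m; its moment is m·g·1.79 clockwise.
Στ = 0 ⇒ m × 10 × 1.79 = 131.2 ⇒ m = 131.2 / (10 × 1.79) = 7.33 kg.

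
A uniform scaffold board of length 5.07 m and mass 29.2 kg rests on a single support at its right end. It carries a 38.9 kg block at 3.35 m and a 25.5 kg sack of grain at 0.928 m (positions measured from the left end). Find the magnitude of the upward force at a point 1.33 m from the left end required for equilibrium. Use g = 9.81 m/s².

F ≈ 647 N

Taking torques about the right end:
Beam weight: 29.2 × 9.81 = 286.5 N down at 2.535 m → arm 2.535 m, τ = 286.5 × 2.535 = 726.3 N·m counterclockwise.
Block: 38.9 × 9.81 = 381.6 N down at 3.35 m → arm 1.72 m, τ = 381.6 × 1.72 = 656.4 N·m counterclockwise.
Sack of grain: 25.5 × 9.81 = 250.2 N down at 0.928 m → arm 4.142 m, τ = 250.2 × 4.142 = 1036 N·m counterclockwise.
Net moment of the loads = 2419 N·m counterclockwise.
The upward force F acts at a point 1.33 m from the left end, arm 3.74 m, giving F × 3.74 clockwise.
Setting net torque to zero: F × 3.74 = 2419 → F = 2419 / 3.74 = 647 N.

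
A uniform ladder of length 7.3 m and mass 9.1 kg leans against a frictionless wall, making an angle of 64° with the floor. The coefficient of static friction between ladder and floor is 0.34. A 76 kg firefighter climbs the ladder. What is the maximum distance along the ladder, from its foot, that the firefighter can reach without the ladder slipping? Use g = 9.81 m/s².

Sum moments about the foot of the ladder (the floor normal and friction both act there and drop out).
Ladder weight 9.1×9.81 = 89.27 N acts at 3.65 m along the ladder; its horizontal arm is 3.65·cos64° = 1.6 m → τ = 142.8 N·m clockwise.
Firefighter weight 76×9.81 = 745.6 N at distance d → arm d·cos64° → τ = 745.6·d·0.4384 clockwise.
Wall normal N at the top has arm L sinθ = 6.561 m counterclockwise, so Στ = 0 gives N·6.561 = 142.8 + 326.9·d.
ΣFy = 0 ⇒ N_floor = 834.9 N, so the maximum friction is μ_s·N_floor = 0.34×834.9 = 283.9 N. ΣFx = 0 ⇒ N_wall = f, so at the slipping point N = 283.9 N.
Substituting: 283.9×6.561 = 142.8 + 326.9·d ⇒ d = (1863 − 142.8) / 326.9 = 5.26 m.

d ≈ 5.26 m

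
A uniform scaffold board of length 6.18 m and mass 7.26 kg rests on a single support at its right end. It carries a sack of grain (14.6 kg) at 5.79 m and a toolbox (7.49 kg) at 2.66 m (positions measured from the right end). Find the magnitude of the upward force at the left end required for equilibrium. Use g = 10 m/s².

F ≈ 205 N

Taking torques about the right end:
Beam weight: 7.26 × 10 = 72.6 N down at 3.09 m → arm 3.09 m, τ = 72.6 × 3.09 = 224.3 N·m counterclockwise.
Sack of grain: 14.6 × 10 = 146 N down at 5.79 m → arm 5.79 m, τ = 146 × 5.79 = 845.3 N·m counterclockwise.
Toolbox: 7.49 × 10 = 74.9 N down at 2.66 m → arm 2.66 m, τ = 74.9 × 2.66 = 199.2 N·m counterclockwise.
Net moment of the loads = 1269 N·m counterclockwise.
The upward force F acts at the left end, arm 6.18 m, giving F × 6.18 clockwise.
Balancing moments: F × 6.18 = 1269, giving F = 1269 / 6.18 = 205 N.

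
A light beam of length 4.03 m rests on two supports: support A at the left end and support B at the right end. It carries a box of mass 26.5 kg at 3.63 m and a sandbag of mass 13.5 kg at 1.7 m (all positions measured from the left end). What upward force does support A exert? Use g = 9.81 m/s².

Take moments about support B.
Box: 26.5 × 9.81 = 260 N down at 3.63 m → arm 0.4 m, τ = 260 × 0.4 = 104 N·m counterclockwise.
Sandbag: 13.5 × 9.81 = 132.4 N down at 1.7 m → arm 2.33 m, τ = 132.4 × 2.33 = 308.5 N·m counterclockwise.
Net load moment about support B = 412.5 N·m counterclockwise.
Reaction R at support A is upward at 0 m, arm 4.03 m → moment R × 4.03 clockwise.
Setting net torque to zero: R × 4.03 = 412.5 → R = 102 N.

R_A ≈ 102 N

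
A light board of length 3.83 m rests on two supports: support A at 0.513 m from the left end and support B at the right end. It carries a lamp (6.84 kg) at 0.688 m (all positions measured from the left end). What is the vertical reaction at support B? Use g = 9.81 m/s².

R_B ≈ 3.54 N

Sum moments about support A (its reaction then has zero moment arm).
Lamp: 6.84 × 9.81 = 67.1 N down at 0.688 m → arm 0.175 m, τ = 67.1 × 0.175 = 11.74 N·m clockwise.
Net load moment about support A = 11.74 N·m clockwise.
Reaction R at support B is upward at 3.83 m, arm 3.317 m → moment R × 3.317 counterclockwise.
For rotational equilibrium, R × 3.317 = 11.74, so R = 3.54 N.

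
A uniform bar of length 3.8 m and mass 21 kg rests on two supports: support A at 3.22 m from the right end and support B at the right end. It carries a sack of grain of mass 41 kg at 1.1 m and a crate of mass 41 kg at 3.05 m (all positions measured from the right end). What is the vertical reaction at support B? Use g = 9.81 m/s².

R_B ≈ 370 N

Take moments about support A.
Beam weight: 21 × 9.81 = 206 N down at 1.9 m → arm 1.32 m, τ = 206 × 1.32 = 271.9 N·m clockwise.
Sack of grain: 41 × 9.81 = 402.2 N down at 1.1 m → arm 2.12 m, τ = 402.2 × 2.12 = 852.7 N·m clockwise.
Crate: 41 × 9.81 = 402.2 N down at 3.05 m → arm 0.17 m, τ = 402.2 × 0.17 = 68.37 N·m clockwise.
Net load moment about support A = 1193 N·m clockwise.
Reaction R at support B is upward at 0 m, arm 3.22 m → moment R × 3.22 counterclockwise.
For rotational equilibrium, R × 3.22 = 1193, so R = 370 N.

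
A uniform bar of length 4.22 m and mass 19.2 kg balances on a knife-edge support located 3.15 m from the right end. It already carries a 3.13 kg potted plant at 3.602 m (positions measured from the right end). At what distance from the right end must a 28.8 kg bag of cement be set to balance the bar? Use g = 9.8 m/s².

x ≈ 3.79 m from the right end

Taking torques about the knife-edge support (at 3.15 m from the right end):
Beam weight: 19.2 × 9.8 = 188.2 N down at 2.11 m → arm 1.04 m, τ = 188.2 × 1.04 = 195.7 N·m clockwise.
Potted plant: 3.13 × 9.8 = 30.67 N down at 3.602 m → arm 0.452 m, τ = 30.67 × 0.452 = 13.86 N·m counterclockwise.
Net moment of existing loads = 181.8 N·m clockwise.
The bag of cement weighs 28.8 × 9.8 = 282.2 N and must supply an equal counterclockwise moment, so its lever arm about the knife-edge support is 181.8 / 282.2 = 0.644 m.
That puts it at 3.15 + 0.644 = 3.79 m from the right end.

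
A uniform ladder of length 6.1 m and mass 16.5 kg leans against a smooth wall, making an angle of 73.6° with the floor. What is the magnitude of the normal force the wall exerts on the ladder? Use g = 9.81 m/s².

N_wall ≈ 23.8 N

Take moments about the foot of the ladder.
Ladder weight 16.5×9.81 = 161.9 N acts at 3.05 m along the ladder; its horizontal arm is 3.05·cos73.6° = 0.8611 m → τ = 139.4 N·m clockwise.
Wall normal N acts horizontally at the top; its moment arm is the height L sinθ = 6.1·sin73.6° = 5.852 m, counterclockwise.
For rotational equilibrium, N × 5.852 = 139.4, so N = 23.8 N.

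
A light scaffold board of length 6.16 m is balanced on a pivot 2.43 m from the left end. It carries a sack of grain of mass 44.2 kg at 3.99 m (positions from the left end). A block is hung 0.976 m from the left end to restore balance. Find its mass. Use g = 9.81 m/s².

Choose the pivot (at 2.43 m from the left end) as the axis so the support reaction has zero arm there.
Sack of grain: 44.2 × 9.81 = 433.6 N down at 3.99 m → arm 1.56 m, τ = 433.6 × 1.56 = 676.4 N·m clockwise.
Net moment of known loads = 676.4 N·m clockwise.
An unknown mass m at 0.976 m has arm 1.454 m; its moment is m·g·1.454 counterclockwise.
Setting net torque to zero: m × 9.81 × 1.454 = 676.4 → m = 676.4 / (9.81 × 1.454) = 47.4 kg.

m ≈ 47.4 kg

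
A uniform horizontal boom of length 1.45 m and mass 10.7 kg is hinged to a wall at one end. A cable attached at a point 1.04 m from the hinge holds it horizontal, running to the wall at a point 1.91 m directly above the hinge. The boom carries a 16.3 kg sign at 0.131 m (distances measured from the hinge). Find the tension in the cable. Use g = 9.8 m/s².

T ≈ 106 N

Choose the hinge as the axis so the unknown hinge reaction has zero arm there.
Beam weight: 10.7 × 9.8 = 104.9 N down at 0.725 m → arm 0.725 m, τ = 104.9 × 0.725 = 76.05 N·m clockwise.
Sign: 16.3 × 9.8 = 159.7 N down at 0.131 m → arm 0.131 m, τ = 159.7 × 0.131 = 20.92 N·m clockwise.
Total clockwise load moment = 96.97 N·m.
The cable tension T acts at 1.04 m; only its component perpendicular to the boom, T sinθ, produces torque. sinθ = h/√(h²+d²) = 1.91/√(1.91²+1.04²) = 0.8782.
Στ = 0 ⇒ T × 1.04 × 0.8782 = 96.97 ⇒ T = 96.97 / 0.9133 = 106 N.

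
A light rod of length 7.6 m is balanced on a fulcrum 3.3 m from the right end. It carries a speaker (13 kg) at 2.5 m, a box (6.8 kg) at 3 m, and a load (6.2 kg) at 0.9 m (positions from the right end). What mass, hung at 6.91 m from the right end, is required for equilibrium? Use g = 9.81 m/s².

m ≈ 7.57 kg

Take moments about the fulcrum (at 3.3 m from the right end).
Speaker: 13 × 9.81 = 127.5 N down at 2.5 m → arm 0.8 m, τ = 127.5 × 0.8 = 102 N·m clockwise.
Box: 6.8 × 9.81 = 66.71 N down at 3 m → arm 0.3 m, τ = 66.71 × 0.3 = 20.01 N·m clockwise.
Load: 6.2 × 9.81 = 60.82 N down at 0.9 m → arm 2.4 m, τ = 60.82 × 2.4 = 146 N·m clockwise.
Net moment of known loads = 268 N·m clockwise.
An unknown mass m at 6.91 m has arm 3.61 m; its moment is m·g·3.61 counterclockwise.
For rotational equilibrium, m × 9.81 × 3.61 = 268, so m = 268 / (9.81 × 3.61) = 7.57 kg.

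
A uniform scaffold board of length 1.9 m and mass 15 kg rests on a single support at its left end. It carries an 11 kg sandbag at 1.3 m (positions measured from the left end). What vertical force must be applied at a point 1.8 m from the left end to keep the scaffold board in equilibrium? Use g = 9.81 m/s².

F ≈ 156 N

Taking torques about the left end:
Beam weight: 15 × 9.81 = 147.2 N down at 0.95 m → arm 0.95 m, τ = 147.2 × 0.95 = 139.8 N·m clockwise.
Sandbag: 11 × 9.81 = 107.9 N down at 1.3 m → arm 1.3 m, τ = 107.9 × 1.3 = 140.3 N·m clockwise.
Net moment of the loads = 280.1 N·m clockwise.
The upward force F acts at a point 1.8 m from the left end, arm 1.8 m, giving F × 1.8 counterclockwise.
Balancing moments: F × 1.8 = 280.1, giving F = 280.1 / 1.8 = 156 N.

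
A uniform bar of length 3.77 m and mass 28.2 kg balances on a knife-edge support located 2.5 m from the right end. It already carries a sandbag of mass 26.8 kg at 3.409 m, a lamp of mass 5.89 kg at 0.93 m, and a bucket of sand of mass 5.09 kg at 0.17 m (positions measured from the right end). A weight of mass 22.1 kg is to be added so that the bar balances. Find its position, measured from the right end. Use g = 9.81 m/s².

x ≈ 3.14 m from the right end

About the knife-edge support (at 2.5 m from the right end):
Beam weight: 28.2 × 9.81 = 276.6 N down at 1.885 m → arm 0.615 m, τ = 276.6 × 0.615 = 170.1 N·m clockwise.
Sandbag: 26.8 × 9.81 = 262.9 N down at 3.409 m → arm 0.909 m, τ = 262.9 × 0.909 = 239 N·m counterclockwise.
Lamp: 5.89 × 9.81 = 57.78 N down at 0.93 m → arm 1.57 m, τ = 57.78 × 1.57 = 90.71 N·m clockwise.
Bucket of sand: 5.09 × 9.81 = 49.93 N down at 0.17 m → arm 2.33 m, τ = 49.93 × 2.33 = 116.3 N·m clockwise.
Net moment of existing loads = 138.1 N·m clockwise.
The weight weighs 22.1 × 9.81 = 216.8 N and must supply an equal counterclockwise moment, so its lever arm about the knife-edge support is 138.1 / 216.8 = 0.637 m.
That puts it at 2.5 + 0.637 = 3.14 m from the right end.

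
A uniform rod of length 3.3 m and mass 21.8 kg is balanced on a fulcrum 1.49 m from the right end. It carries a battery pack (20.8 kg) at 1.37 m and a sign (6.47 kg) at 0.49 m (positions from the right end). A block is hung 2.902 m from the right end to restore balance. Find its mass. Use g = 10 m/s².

Choose the fulcrum (at 1.49 m from the right end) as the axis so the support reaction has zero arm there.
Beam weight: 21.8 × 10 = 218 N down at 1.65 m → arm 0.16 m, τ = 218 × 0.16 = 34.88 N·m counterclockwise.
Battery pack: 20.8 × 10 = 208 N down at 1.37 m → arm 0.12 m, τ = 208 × 0.12 = 24.96 N·m clockwise.
Sign: 6.47 × 10 = 64.7 N down at 0.49 m → arm 1 m, τ = 64.7 × 1 = 64.7 N·m clockwise.
Net moment of known loads = 54.78 N·m clockwise.
An unknown mass m at 2.902 m has arm 1.412 m; its moment is m·g·1.412 counterclockwise.
Στ = 0 ⇒ m × 10 × 1.412 = 54.78 ⇒ m = 54.78 / (10 × 1.412) = 3.88 kg.

m ≈ 3.88 kg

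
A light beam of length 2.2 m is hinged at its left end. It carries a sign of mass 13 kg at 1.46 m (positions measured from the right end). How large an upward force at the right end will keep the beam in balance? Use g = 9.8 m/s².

F ≈ 42.9 N

About the left end:
Sign: 13 × 9.8 = 127.4 N down at 1.46 m → arm 0.74 m, τ = 127.4 × 0.74 = 94.28 N·m clockwise.
Net moment of the loads = 94.28 N·m clockwise.
The upward force F acts at the right end, arm 2.2 m, giving F × 2.2 counterclockwise.
Balancing moments: F × 2.2 = 94.28, giving F = 94.28 / 2.2 = 42.9 N.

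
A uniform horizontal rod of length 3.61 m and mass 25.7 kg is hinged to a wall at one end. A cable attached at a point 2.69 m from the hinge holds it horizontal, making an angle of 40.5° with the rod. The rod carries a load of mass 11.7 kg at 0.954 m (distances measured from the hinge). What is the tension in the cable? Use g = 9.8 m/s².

Taking torques about the hinge:
Beam weight: 25.7 × 9.8 = 251.9 N down at 1.805 m → arm 1.805 m, τ = 251.9 × 1.805 = 454.7 N·m clockwise.
Load: 11.7 × 9.8 = 114.7 N down at 0.954 m → arm 0.954 m, τ = 114.7 × 0.954 = 109.4 N·m clockwise.
Total clockwise load moment = 564.1 N·m.
The cable tension T acts at 2.69 m; only its component perpendicular to the rod, T sinθ, produces torque. sin 40.5° = 0.6494.
Setting net torque to zero: T × 2.69 × 0.6494 = 564.1 → T = 564.1 / 1.747 = 323 N.

T ≈ 323 N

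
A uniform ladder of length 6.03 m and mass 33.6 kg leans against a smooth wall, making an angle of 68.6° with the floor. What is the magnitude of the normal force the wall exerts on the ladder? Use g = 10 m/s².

N_wall ≈ 65.8 N

Choose the foot of the ladder as the axis so the floor normal and friction both act there and drop out.
Ladder weight 33.6×10 = 336 N acts at 3.015 m along the ladder; its horizontal arm is 3.015·cos68.6° = 1.1 m → τ = 369.6 N·m clockwise.
Wall normal N acts horizontally at the top; its moment arm is the height L sinθ = 6.03·sin68.6° = 5.614 m, counterclockwise.
Setting net torque to zero: N × 5.614 = 369.6 → N = 65.8 N.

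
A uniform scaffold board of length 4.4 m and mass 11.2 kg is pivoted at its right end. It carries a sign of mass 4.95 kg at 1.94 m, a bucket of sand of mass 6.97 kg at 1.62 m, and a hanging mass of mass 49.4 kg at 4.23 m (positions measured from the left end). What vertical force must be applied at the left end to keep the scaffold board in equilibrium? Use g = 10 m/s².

Take moments about the right end.
Beam weight: 11.2 × 10 = 112 N down at 2.2 m → arm 2.2 m, τ = 112 × 2.2 = 246.4 N·m counterclockwise.
Sign: 4.95 × 10 = 49.5 N down at 1.94 m → arm 2.46 m, τ = 49.5 × 2.46 = 121.8 N·m counterclockwise.
Bucket of sand: 6.97 × 10 = 69.7 N down at 1.62 m → arm 2.78 m, τ = 69.7 × 2.78 = 193.8 N·m counterclockwise.
Hanging mass: 49.4 × 10 = 494 N down at 4.23 m → arm 0.17 m, τ = 494 × 0.17 = 83.98 N·m counterclockwise.
Net moment of the loads = 646 N·m counterclockwise.
The upward force F acts at the left end, arm 4.4 m, giving F × 4.4 clockwise.
Στ = 0 ⇒ F × 4.4 = 646 ⇒ F = 646 / 4.4 = 147 N.

F ≈ 147 N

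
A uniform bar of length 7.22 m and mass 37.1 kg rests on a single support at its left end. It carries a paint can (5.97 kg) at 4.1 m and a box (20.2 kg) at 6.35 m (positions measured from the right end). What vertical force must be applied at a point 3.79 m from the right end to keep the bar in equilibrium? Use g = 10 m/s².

About the left end:
Beam weight: 37.1 × 10 = 371 N down at 3.61 m → arm 3.61 m, τ = 371 × 3.61 = 1339 N·m clockwise.
Paint can: 5.97 × 10 = 59.7 N down at 4.1 m → arm 3.12 m, τ = 59.7 × 3.12 = 186.3 N·m clockwise.
Box: 20.2 × 10 = 202 N down at 6.35 m → arm 0.87 m, τ = 202 × 0.87 = 175.7 N·m clockwise.
Net moment of the loads = 1701 N·m clockwise.
The upward force F acts at a point 3.79 m from the right end, arm 3.43 m, giving F × 3.43 counterclockwise.
Setting net torque to zero: F × 3.43 = 1701 → F = 1701 / 3.43 = 496 N.

F ≈ 496 N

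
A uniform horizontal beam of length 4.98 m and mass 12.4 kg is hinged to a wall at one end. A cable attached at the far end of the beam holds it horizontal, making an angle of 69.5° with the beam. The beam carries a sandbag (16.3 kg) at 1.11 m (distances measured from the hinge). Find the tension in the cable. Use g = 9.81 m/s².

Choose the hinge as the axis so the unknown hinge reaction has zero arm there.
Beam weight: 12.4 × 9.81 = 121.6 N down at 2.49 m → arm 2.49 m, τ = 121.6 × 2.49 = 302.8 N·m clockwise.
Sandbag: 16.3 × 9.81 = 159.9 N down at 1.11 m → arm 1.11 m, τ = 159.9 × 1.11 = 177.5 N·m clockwise.
Total clockwise load moment = 480.3 N·m.
The cable tension T acts at 4.98 m; only its component perpendicular to the beam, T sinθ, produces torque. sin 69.5° = 0.9367.
Στ = 0 ⇒ T × 4.98 × 0.9367 = 480.3 ⇒ T = 480.3 / 4.665 = 103 N.

T ≈ 103 N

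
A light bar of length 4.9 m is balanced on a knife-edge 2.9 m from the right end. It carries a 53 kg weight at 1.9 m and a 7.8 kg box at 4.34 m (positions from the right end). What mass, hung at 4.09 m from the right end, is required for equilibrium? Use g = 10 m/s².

m ≈ 35.1 kg

About the knife-edge (at 2.9 m from the right end):
Weight: 53 × 10 = 530 N down at 1.9 m → arm 1 m, τ = 530 × 1 = 530 N·m clockwise.
Box: 7.8 × 10 = 78 N down at 4.34 m → arm 1.44 m, τ = 78 × 1.44 = 112.3 N·m counterclockwise.
Net moment of known loads = 417.7 N·m clockwise.
An unknown mass m at 4.09 m has arm 1.19 m; its moment is m·g·1.19 counterclockwise.
Setting net torque to zero: m × 10 × 1.19 = 417.7 → m = 417.7 / (10 × 1.19) = 35.1 kg.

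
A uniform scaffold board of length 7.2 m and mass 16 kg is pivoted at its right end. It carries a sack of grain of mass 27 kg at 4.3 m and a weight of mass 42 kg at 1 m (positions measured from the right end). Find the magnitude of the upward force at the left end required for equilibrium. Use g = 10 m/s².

F ≈ 300 N

Take moments about the right end.
Beam weight: 16 × 10 = 160 N down at 3.6 m → arm 3.6 m, τ = 160 × 3.6 = 576 N·m counterclockwise.
Sack of grain: 27 × 10 = 270 N down at 4.3 m → arm 4.3 m, τ = 270 × 4.3 = 1161 N·m counterclockwise.
Weight: 42 × 10 = 420 N down at 1 m → arm 1 m, τ = 420 × 1 = 420 N·m counterclockwise.
Net moment of the loads = 2157 N·m counterclockwise.
The upward force F acts at the left end, arm 7.2 m, giving F × 7.2 clockwise.
For rotational equilibrium, F × 7.2 = 2157, so F = 2157 / 7.2 = 300 N.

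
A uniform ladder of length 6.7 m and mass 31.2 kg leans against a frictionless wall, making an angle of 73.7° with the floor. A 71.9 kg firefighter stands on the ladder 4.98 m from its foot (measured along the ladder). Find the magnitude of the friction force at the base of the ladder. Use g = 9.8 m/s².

Taking torques about the foot of the ladder:
Ladder weight 31.2×9.8 = 305.8 N acts at 3.35 m along the ladder; its horizontal arm is 3.35·cos73.7° = 0.9402 m → τ = 287.5 N·m clockwise.
Firefighter: 71.9×9.8 = 704.6 N at 4.98 m → arm 1.398 m → τ = 985 N·m clockwise.
Wall normal N acts horizontally at the top; its moment arm is the height L sinθ = 6.7·sin73.7° = 6.431 m, counterclockwise.
Στ = 0 ⇒ N × 6.431 = 1272 ⇒ N = 198 N.
ΣFx = 0: friction at the foot balances the wall's push, so f = N_wall = 198 N.

f ≈ 198 N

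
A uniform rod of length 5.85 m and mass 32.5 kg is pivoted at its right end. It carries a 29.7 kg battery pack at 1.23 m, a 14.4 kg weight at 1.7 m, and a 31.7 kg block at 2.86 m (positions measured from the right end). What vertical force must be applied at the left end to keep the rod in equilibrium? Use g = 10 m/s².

About the right end:
Beam weight: 32.5 × 10 = 325 N down at 2.925 m → arm 2.925 m, τ = 325 × 2.925 = 950.6 N·m counterclockwise.
Battery pack: 29.7 × 10 = 297 N down at 1.23 m → arm 1.23 m, τ = 297 × 1.23 = 365.3 N·m counterclockwise.
Weight: 14.4 × 10 = 144 N down at 1.7 m → arm 1.7 m, τ = 144 × 1.7 = 244.8 N·m counterclockwise.
Block: 31.7 × 10 = 317 N down at 2.86 m → arm 2.86 m, τ = 317 × 2.86 = 906.6 N·m counterclockwise.
Net moment of the loads = 2467 N·m counterclockwise.
The upward force F acts at the left end, arm 5.85 m, giving F × 5.85 clockwise.
Στ = 0 ⇒ F × 5.85 = 2467 ⇒ F = 2467 / 5.85 = 422 N.

F ≈ 422 N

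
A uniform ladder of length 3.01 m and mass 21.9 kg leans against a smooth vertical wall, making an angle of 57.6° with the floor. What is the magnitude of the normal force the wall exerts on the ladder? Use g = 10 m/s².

Sum moments about the foot of the ladder (the floor normal and friction both act there and drop out).
Ladder weight 21.9×10 = 219 N acts at 1.505 m along the ladder; its horizontal arm is 1.505·cos57.6° = 0.8064 m → τ = 176.6 N·m clockwise.
Wall normal N acts horizontally at the top; its moment arm is the height L sinθ = 3.01·sin57.6° = 2.541 m, counterclockwise.
Balancing moments: N × 2.541 = 176.6, giving N = 69.5 N.

N_wall ≈ 69.5 N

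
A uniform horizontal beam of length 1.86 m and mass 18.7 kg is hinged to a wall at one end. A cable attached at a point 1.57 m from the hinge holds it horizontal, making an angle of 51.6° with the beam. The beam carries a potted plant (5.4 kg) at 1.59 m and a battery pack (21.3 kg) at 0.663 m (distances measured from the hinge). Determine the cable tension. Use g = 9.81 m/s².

About the hinge:
Beam weight: 18.7 × 9.81 = 183.4 N down at 0.93 m → arm 0.93 m, τ = 183.4 × 0.93 = 170.6 N·m clockwise.
Potted plant: 5.4 × 9.81 = 52.97 N down at 1.59 m → arm 1.59 m, τ = 52.97 × 1.59 = 84.22 N·m clockwise.
Battery pack: 21.3 × 9.81 = 209 N down at 0.663 m → arm 0.663 m, τ = 209 × 0.663 = 138.6 N·m clockwise.
Total clockwise load moment = 393.4 N·m.
The cable tension T acts at 1.57 m; only its component perpendicular to the beam, T sinθ, produces torque. sin 51.6° = 0.7837.
Setting net torque to zero: T × 1.57 × 0.7837 = 393.4 → T = 393.4 / 1.23 = 320 N.

T ≈ 320 N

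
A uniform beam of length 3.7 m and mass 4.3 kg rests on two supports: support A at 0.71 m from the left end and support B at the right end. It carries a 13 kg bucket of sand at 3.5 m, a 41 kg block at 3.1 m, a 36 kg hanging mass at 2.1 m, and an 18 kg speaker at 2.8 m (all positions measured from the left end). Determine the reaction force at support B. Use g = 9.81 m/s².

R_B ≈ 744 N

Choose support A as the axis so its reaction then has zero moment arm.
Beam weight: 4.3 × 9.81 = 42.18 N down at 1.85 m → arm 1.14 m, τ = 42.18 × 1.14 = 48.09 N·m clockwise.
Bucket of sand: 13 × 9.81 = 127.5 N down at 3.5 m → arm 2.79 m, τ = 127.5 × 2.79 = 355.7 N·m clockwise.
Block: 41 × 9.81 = 402.2 N down at 3.1 m → arm 2.39 m, τ = 402.2 × 2.39 = 961.3 N·m clockwise.
Hanging mass: 36 × 9.81 = 353.2 N down at 2.1 m → arm 1.39 m, τ = 353.2 × 1.39 = 490.9 N·m clockwise.
Speaker: 18 × 9.81 = 176.6 N down at 2.8 m → arm 2.09 m, τ = 176.6 × 2.09 = 369.1 N·m clockwise.
Net load moment about support A = 2225 N·m clockwise.
Reaction R at support B is upward at 3.7 m, arm 2.99 m → moment R × 2.99 counterclockwise.
Setting net torque to zero: R × 2.99 = 2225 → R = 744 N.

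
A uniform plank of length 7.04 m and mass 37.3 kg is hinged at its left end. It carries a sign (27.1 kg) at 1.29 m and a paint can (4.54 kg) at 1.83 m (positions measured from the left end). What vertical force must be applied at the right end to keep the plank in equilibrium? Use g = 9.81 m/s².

F ≈ 243 N

Taking torques about the left end:
Beam weight: 37.3 × 9.81 = 365.9 N down at 3.52 m → arm 3.52 m, τ = 365.9 × 3.52 = 1288 N·m clockwise.
Sign: 27.1 × 9.81 = 265.9 N down at 1.29 m → arm 1.29 m, τ = 265.9 × 1.29 = 343 N·m clockwise.
Paint can: 4.54 × 9.81 = 44.54 N down at 1.83 m → arm 1.83 m, τ = 44.54 × 1.83 = 81.51 N·m clockwise.
Net moment of the loads = 1713 N·m clockwise.
The upward force F acts at the right end, arm 7.04 m, giving F × 7.04 counterclockwise.
Setting net torque to zero: F × 7.04 = 1713 → F = 1713 / 7.04 = 243 N.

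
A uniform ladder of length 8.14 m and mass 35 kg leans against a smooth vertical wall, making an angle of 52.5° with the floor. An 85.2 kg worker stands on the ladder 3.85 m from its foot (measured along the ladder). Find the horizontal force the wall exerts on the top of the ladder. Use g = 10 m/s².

Taking torques about the foot of the ladder:
Ladder weight 35×10 = 350 N acts at 4.07 m along the ladder; its horizontal arm is 4.07·cos52.5° = 2.478 m → τ = 867.3 N·m clockwise.
Worker: 85.2×10 = 852 N at 3.85 m → arm 2.344 m → τ = 1997 N·m clockwise.
Wall normal N acts horizontally at the top; its moment arm is the height L sinθ = 8.14·sin52.5° = 6.458 m, counterclockwise.
For rotational equilibrium, N × 6.458 = 2864, so N = 443 N.

N_wall ≈ 443 N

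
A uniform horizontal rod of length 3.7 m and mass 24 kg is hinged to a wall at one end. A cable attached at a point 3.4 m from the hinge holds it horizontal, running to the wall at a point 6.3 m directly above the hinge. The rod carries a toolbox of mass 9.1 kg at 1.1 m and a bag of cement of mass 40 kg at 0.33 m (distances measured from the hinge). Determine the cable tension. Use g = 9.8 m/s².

T ≈ 221 N

Choose the hinge as the axis so the unknown hinge reaction has zero arm there.
Beam weight: 24 × 9.8 = 235.2 N down at 1.85 m → arm 1.85 m, τ = 235.2 × 1.85 = 435.1 N·m clockwise.
Toolbox: 9.1 × 9.8 = 89.18 N down at 1.1 m → arm 1.1 m, τ = 89.18 × 1.1 = 98.1 N·m clockwise.
Bag of cement: 40 × 9.8 = 392 N down at 0.33 m → arm 0.33 m, τ = 392 × 0.33 = 129.4 N·m clockwise.
Total clockwise load moment = 662.6 N·m.
The cable tension T acts at 3.4 m; only its component perpendicular to the rod, T sinθ, produces torque. sinθ = h/√(h²+d²) = 6.3/√(6.3²+3.4²) = 0.88.
Setting net torque to zero: T × 3.4 × 0.88 = 662.6 → T = 662.6 / 2.992 = 221 N.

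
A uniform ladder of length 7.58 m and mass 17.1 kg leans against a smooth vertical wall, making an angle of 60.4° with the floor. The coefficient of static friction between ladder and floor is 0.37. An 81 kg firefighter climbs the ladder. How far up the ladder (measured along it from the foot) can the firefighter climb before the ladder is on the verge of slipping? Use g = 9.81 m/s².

d ≈ 5.18 m

Take moments about the foot of the ladder.
Ladder weight 17.1×9.81 = 167.8 N acts at 3.79 m along the ladder; its horizontal arm is 3.79·cos60.4° = 1.872 m → τ = 314.1 N·m clockwise.
Firefighter weight 81×9.81 = 794.6 N at distance d → arm d·cos60.4° → τ = 794.6·d·0.4939 clockwise.
Wall normal N at the top has arm L sinθ = 6.591 m counterclockwise, so Στ = 0 gives N·6.591 = 314.1 + 392.5·d.
ΣFy = 0 ⇒ N_floor = 962.4 N, so the maximum friction is μ_s·N_floor = 0.37×962.4 = 356.1 N. ΣFx = 0 ⇒ N_wall = f, so at the slipping point N = 356.1 N.
Substituting: 356.1×6.591 = 314.1 + 392.5·d ⇒ d = (2347 − 314.1) / 392.5 = 5.18 m.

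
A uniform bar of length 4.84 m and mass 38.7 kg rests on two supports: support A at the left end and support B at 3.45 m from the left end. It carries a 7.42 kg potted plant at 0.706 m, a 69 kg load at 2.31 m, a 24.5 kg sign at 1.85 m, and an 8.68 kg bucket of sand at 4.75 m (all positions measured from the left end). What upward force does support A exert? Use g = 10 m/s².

R_A ≈ 483 N

Take moments about support B.
Beam weight: 38.7 × 10 = 387 N down at 2.42 m → arm 1.03 m, τ = 387 × 1.03 = 398.6 N·m counterclockwise.
Potted plant: 7.42 × 10 = 74.2 N down at 0.706 m → arm 2.744 m, τ = 74.2 × 2.744 = 203.6 N·m counterclockwise.
Load: 69 × 10 = 690 N down at 2.31 m → arm 1.14 m, τ = 690 × 1.14 = 786.6 N·m counterclockwise.
Sign: 24.5 × 10 = 245 N down at 1.85 m → arm 1.6 m, τ = 245 × 1.6 = 392 N·m counterclockwise.
Bucket of sand: 8.68 × 10 = 86.8 N down at 4.75 m → arm 1.3 m, τ = 86.8 × 1.3 = 112.8 N·m clockwise.
Net load moment about support B = 1668 N·m counterclockwise.
Reaction R at support A is upward at 0 m, arm 3.45 m → moment R × 3.45 clockwise.
Balancing moments: R × 3.45 = 1668, giving R = 483 N.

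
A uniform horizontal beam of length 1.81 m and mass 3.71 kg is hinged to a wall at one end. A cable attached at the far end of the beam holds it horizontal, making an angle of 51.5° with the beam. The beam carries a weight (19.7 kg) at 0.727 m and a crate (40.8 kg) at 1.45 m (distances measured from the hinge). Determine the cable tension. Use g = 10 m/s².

Take moments about the hinge.
Beam weight: 3.71 × 10 = 37.1 N down at 0.905 m → arm 0.905 m, τ = 37.1 × 0.905 = 33.58 N·m clockwise.
Weight: 19.7 × 10 = 197 N down at 0.727 m → arm 0.727 m, τ = 197 × 0.727 = 143.2 N·m clockwise.
Crate: 40.8 × 10 = 408 N down at 1.45 m → arm 1.45 m, τ = 408 × 1.45 = 591.6 N·m clockwise.
Total clockwise load moment = 768.4 N·m.
The cable tension T acts at 1.81 m; only its component perpendicular to the beam, T sinθ, produces torque. sin 51.5° = 0.7826.
Στ = 0 ⇒ T × 1.81 × 0.7826 = 768.4 ⇒ T = 768.4 / 1.417 = 542 N.

T ≈ 542 N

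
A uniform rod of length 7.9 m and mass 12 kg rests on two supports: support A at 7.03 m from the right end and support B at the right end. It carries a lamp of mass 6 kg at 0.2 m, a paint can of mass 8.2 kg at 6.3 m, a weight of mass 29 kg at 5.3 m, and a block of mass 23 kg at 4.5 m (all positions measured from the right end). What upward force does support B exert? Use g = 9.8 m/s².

About support A:
Beam weight: 12 × 9.8 = 117.6 N down at 3.95 m → arm 3.08 m, τ = 117.6 × 3.08 = 362.2 N·m clockwise.
Lamp: 6 × 9.8 = 58.8 N down at 0.2 m → arm 6.83 m, τ = 58.8 × 6.83 = 401.6 N·m clockwise.
Paint can: 8.2 × 9.8 = 80.36 N down at 6.3 m → arm 0.73 m, τ = 80.36 × 0.73 = 58.66 N·m clockwise.
Weight: 29 × 9.8 = 284.2 N down at 5.3 m → arm 1.73 m, τ = 284.2 × 1.73 = 491.7 N·m clockwise.
Block: 23 × 9.8 = 225.4 N down at 4.5 m → arm 2.53 m, τ = 225.4 × 2.53 = 570.3 N·m clockwise.
Net load moment about support A = 1884 N·m clockwise.
Reaction R at support B is upward at 0 m, arm 7.03 m → moment R × 7.03 counterclockwise.
Setting net torque to zero: R × 7.03 = 1884 → R = 268 N.

R_B ≈ 268 N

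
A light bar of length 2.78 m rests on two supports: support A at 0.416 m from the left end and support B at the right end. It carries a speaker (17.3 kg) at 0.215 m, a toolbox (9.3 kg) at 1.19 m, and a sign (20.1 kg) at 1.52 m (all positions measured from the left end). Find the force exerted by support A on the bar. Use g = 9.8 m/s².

Take moments about support B.
Speaker: 17.3 × 9.8 = 169.5 N down at 0.215 m → arm 2.565 m, τ = 169.5 × 2.565 = 434.8 N·m counterclockwise.
Toolbox: 9.3 × 9.8 = 91.14 N down at 1.19 m → arm 1.59 m, τ = 91.14 × 1.59 = 144.9 N·m counterclockwise.
Sign: 20.1 × 9.8 = 197 N down at 1.52 m → arm 1.26 m, τ = 197 × 1.26 = 248.2 N·m counterclockwise.
Net load moment about support B = 827.9 N·m counterclockwise.
Reaction R at support A is upward at 0.416 m, arm 2.364 m → moment R × 2.364 clockwise.
Setting net torque to zero: R × 2.364 = 827.9 → R = 350 N.

R_A ≈ 350 N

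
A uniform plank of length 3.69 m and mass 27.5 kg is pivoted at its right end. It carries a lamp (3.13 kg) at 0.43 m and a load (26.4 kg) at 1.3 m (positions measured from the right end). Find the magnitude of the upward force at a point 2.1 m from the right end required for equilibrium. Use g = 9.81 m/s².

F ≈ 404 N

Take moments about the right end.
Beam weight: 27.5 × 9.81 = 269.8 N down at 1.845 m → arm 1.845 m, τ = 269.8 × 1.845 = 497.8 N·m counterclockwise.
Lamp: 3.13 × 9.81 = 30.71 N down at 0.43 m → arm 0.43 m, τ = 30.71 × 0.43 = 13.21 N·m counterclockwise.
Load: 26.4 × 9.81 = 259 N down at 1.3 m → arm 1.3 m, τ = 259 × 1.3 = 336.7 N·m counterclockwise.
Net moment of the loads = 847.7 N·m counterclockwise.
The upward force F acts at a point 2.1 m from the right end, arm 2.1 m, giving F × 2.1 clockwise.
Στ = 0 ⇒ F × 2.1 = 847.7 ⇒ F = 847.7 / 2.1 = 404 N.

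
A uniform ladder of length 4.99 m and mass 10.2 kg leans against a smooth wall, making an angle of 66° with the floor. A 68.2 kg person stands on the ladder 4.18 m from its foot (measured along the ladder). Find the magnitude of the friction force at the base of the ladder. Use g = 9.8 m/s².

f ≈ 272 N

Sum moments about the foot of the ladder (the floor normal and friction both act there and drop out).
Ladder weight 10.2×9.8 = 99.96 N acts at 2.495 m along the ladder; its horizontal arm is 2.495·cos66° = 1.015 m → τ = 101.5 N·m clockwise.
Person: 68.2×9.8 = 668.4 N at 4.18 m → arm 1.7 m → τ = 1136 N·m clockwise.
Wall normal N acts horizontally at the top; its moment arm is the height L sinθ = 4.99·sin66° = 4.559 m, counterclockwise.
Στ = 0 ⇒ N × 4.559 = 1238 ⇒ N = 272 N.
ΣFx = 0: friction at the foot balances the wall's push, so f = N_wall = 272 N.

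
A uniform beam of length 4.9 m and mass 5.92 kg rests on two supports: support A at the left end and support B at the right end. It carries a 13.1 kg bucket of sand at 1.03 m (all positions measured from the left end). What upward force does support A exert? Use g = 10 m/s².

R_A ≈ 133 N

Sum moments about support B (its reaction then has zero moment arm).
Beam weight: 5.92 × 10 = 59.2 N down at 2.45 m → arm 2.45 m, τ = 59.2 × 2.45 = 145 N·m counterclockwise.
Bucket of sand: 13.1 × 10 = 131 N down at 1.03 m → arm 3.87 m, τ = 131 × 3.87 = 507 N·m counterclockwise.
Net load moment about support B = 652 N·m counterclockwise.
Reaction R at support A is upward at 0 m, arm 4.9 m → moment R × 4.9 clockwise.
Balancing moments: R × 4.9 = 652, giving R = 133 N.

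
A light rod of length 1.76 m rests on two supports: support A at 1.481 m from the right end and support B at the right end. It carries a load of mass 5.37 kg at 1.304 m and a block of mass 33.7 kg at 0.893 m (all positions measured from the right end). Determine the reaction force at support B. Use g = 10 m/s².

R_B ≈ 140 N

Sum moments about support A (its reaction then has zero moment arm).
Load: 5.37 × 10 = 53.7 N down at 1.304 m → arm 0.177 m, τ = 53.7 × 0.177 = 9.505 N·m clockwise.
Block: 33.7 × 10 = 337 N down at 0.893 m → arm 0.588 m, τ = 337 × 0.588 = 198.2 N·m clockwise.
Net load moment about support A = 207.7 N·m clockwise.
Reaction R at support B is upward at 0 m, arm 1.481 m → moment R × 1.481 counterclockwise.
Στ = 0 ⇒ R × 1.481 = 207.7 ⇒ R = 140 N.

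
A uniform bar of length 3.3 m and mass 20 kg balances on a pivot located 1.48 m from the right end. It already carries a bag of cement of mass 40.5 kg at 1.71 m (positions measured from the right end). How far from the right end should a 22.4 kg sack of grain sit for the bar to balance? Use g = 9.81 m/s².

x ≈ 0.912 m from the right end

Choose the pivot (at 1.48 m from the right end) as the axis so the support reaction has zero arm there.
Beam weight: 20 × 9.81 = 196.2 N down at 1.65 m → arm 0.17 m, τ = 196.2 × 0.17 = 33.35 N·m counterclockwise.
Bag of cement: 40.5 × 9.81 = 397.3 N down at 1.71 m → arm 0.23 m, τ = 397.3 × 0.23 = 91.38 N·m counterclockwise.
Net moment of existing loads = 124.7 N·m counterclockwise.
The sack of grain weighs 22.4 × 9.81 = 219.7 N and must supply an equal clockwise moment, so its lever arm about the pivot is 124.7 / 219.7 = 0.568 m.
That puts it at 1.48 − 0.568 = 0.912 m from the right end.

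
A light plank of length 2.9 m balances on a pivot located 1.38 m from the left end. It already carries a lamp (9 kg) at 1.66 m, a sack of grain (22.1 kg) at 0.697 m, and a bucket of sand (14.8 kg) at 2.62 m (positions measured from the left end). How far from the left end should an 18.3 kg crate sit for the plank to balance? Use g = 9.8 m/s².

x ≈ 1.06 m from the left end

Taking torques about the pivot (at 1.38 m from the left end):
Lamp: 9 × 9.8 = 88.2 N down at 1.66 m → arm 0.28 m, τ = 88.2 × 0.28 = 24.7 N·m clockwise.
Sack of grain: 22.1 × 9.8 = 216.6 N down at 0.697 m → arm 0.683 m, τ = 216.6 × 0.683 = 147.9 N·m counterclockwise.
Bucket of sand: 14.8 × 9.8 = 145 N down at 2.62 m → arm 1.24 m, τ = 145 × 1.24 = 179.8 N·m clockwise.
Net moment of existing loads = 56.6 N·m clockwise.
The crate weighs 18.3 × 9.8 = 179.3 N and must supply an equal counterclockwise moment, so its lever arm about the pivot is 56.6 / 179.3 = 0.316 m.
That puts it at 1.38 − 0.316 = 1.06 m from the left end.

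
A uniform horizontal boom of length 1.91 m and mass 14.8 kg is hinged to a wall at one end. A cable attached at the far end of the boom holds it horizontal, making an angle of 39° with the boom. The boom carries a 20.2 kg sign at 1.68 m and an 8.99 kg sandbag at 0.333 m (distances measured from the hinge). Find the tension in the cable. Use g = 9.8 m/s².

T ≈ 416 N

Taking torques about the hinge:
Beam weight: 14.8 × 9.8 = 145 N down at 0.955 m → arm 0.955 m, τ = 145 × 0.955 = 138.5 N·m clockwise.
Sign: 20.2 × 9.8 = 198 N down at 1.68 m → arm 1.68 m, τ = 198 × 1.68 = 332.6 N·m clockwise.
Sandbag: 8.99 × 9.8 = 88.1 N down at 0.333 m → arm 0.333 m, τ = 88.1 × 0.333 = 29.34 N·m clockwise.
Total clockwise load moment = 500.4 N·m.
The cable tension T acts at 1.91 m; only its component perpendicular to the boom, T sinθ, produces torque. sin 39° = 0.6293.
Setting net torque to zero: T × 1.91 × 0.6293 = 500.4 → T = 500.4 / 1.202 = 416 N.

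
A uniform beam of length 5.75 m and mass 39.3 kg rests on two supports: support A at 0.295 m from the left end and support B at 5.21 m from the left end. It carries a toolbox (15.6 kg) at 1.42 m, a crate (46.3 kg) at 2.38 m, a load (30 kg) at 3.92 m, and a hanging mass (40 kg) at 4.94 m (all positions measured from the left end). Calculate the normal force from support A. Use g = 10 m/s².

Choose support B as the axis so its reaction then has zero moment arm.
Beam weight: 39.3 × 10 = 393 N down at 2.875 m → arm 2.335 m, τ = 393 × 2.335 = 917.7 N·m counterclockwise.
Toolbox: 15.6 × 10 = 156 N down at 1.42 m → arm 3.79 m, τ = 156 × 3.79 = 591.2 N·m counterclockwise.
Crate: 46.3 × 10 = 463 N down at 2.38 m → arm 2.83 m, τ = 463 × 2.83 = 1310 N·m counterclockwise.
Load: 30 × 10 = 300 N down at 3.92 m → arm 1.29 m, τ = 300 × 1.29 = 387 N·m counterclockwise.
Hanging mass: 40 × 10 = 400 N down at 4.94 m → arm 0.27 m, τ = 400 × 0.27 = 108 N·m counterclockwise.
Net load moment about support B = 3314 N·m counterclockwise.
Reaction R at support A is upward at 0.295 m, arm 4.915 m → moment R × 4.915 clockwise.
Setting net torque to zero: R × 4.915 = 3314 → R = 674 N.

R_A ≈ 674 N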